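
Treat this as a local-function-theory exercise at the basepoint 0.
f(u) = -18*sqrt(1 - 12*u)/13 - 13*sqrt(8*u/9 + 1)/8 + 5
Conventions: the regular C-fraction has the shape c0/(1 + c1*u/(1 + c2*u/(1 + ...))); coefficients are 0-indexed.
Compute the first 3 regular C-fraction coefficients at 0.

Taylor coefficients (expand at 0): a_0 = 207/104, a_1 = 1775/234, a_2 = 26413/1053.
c0 = a_0 = 207/104. Peel one level at a time: if S = 1 + c*u/S' with S'(0) = 1, then c is the u-coefficient of S and S' = c*u/(S - 1).
S_1 = c0/f = 1 + (-7100/1863)*u + (6670072/3470769)*u^2 + ...; c1 = -7100/1863.
S_2 = c1*u/(S_1 - 1) = 1 + (1667518/3306825)*u + ...; c2 = 1667518/3306825.

The regular C-fraction coefficients are [207/104, -7100/1863, 1667518/3306825].


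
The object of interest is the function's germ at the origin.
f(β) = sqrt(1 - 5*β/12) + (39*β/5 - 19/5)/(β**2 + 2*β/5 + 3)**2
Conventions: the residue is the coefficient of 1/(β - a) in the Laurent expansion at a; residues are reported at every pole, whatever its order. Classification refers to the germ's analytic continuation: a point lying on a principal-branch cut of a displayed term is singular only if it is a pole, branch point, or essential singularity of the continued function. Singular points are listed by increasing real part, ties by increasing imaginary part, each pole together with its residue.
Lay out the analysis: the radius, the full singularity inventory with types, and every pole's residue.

Denominator factor (β**2 + 2*β/5 + 3)^2: discriminant -296/25, complex-conjugate roots (-1/5) + ((1/5)*sqrt(74))*i and (-1/5) - ((1/5)*sqrt(74))*i; poles of order 2, moduli sqrt(3) and sqrt(3).
Branch term (1)*sqrt(1 - β/(12/5)): its argument vanishes at β = 12/5, a square-root branch point, modulus 12/5.
The radius of convergence is the smallest modulus among the singular points: sqrt(3).
The branch term is analytic at (-1/5) - ((1/5)*sqrt(74))*i and contributes nothing to the residue; only the rational part matters.
The factor β**2 + 2*β/5 + 3 splits as (β - a)(β - a') with a = (-1/5) - ((1/5)*sqrt(74))*i, a' = (-1/5) + ((1/5)*sqrt(74))*i. At the order-2 pole a set g(β) = (β - a)^2*(rational part) = [39*β/5 - 19/5] / (β - a')^2.
Order-2 pole: residue = g'(a); g'((-1/5) - ((1/5)*sqrt(74))*i) = -((335/10952)*sqrt(74))*i, so the residue is -((335/10952)*sqrt(74))*i.
The branch term is analytic at (-1/5) + ((1/5)*sqrt(74))*i and contributes nothing to the residue; only the rational part matters.
The factor β**2 + 2*β/5 + 3 splits as (β - a)(β - a') with a = (-1/5) + ((1/5)*sqrt(74))*i, a' = (-1/5) - ((1/5)*sqrt(74))*i. At the order-2 pole a set g(β) = (β - a)^2*(rational part) = [39*β/5 - 19/5] / (β - a')^2.
Order-2 pole: residue = g'(a); g'((-1/5) + ((1/5)*sqrt(74))*i) = ((335/10952)*sqrt(74))*i, so the residue is ((335/10952)*sqrt(74))*i.
List the singular points by increasing real part (a conjugate pair: the negative imaginary part first).

Radius of convergence at 0: sqrt(3).
At (-1/5) - ((1/5)*sqrt(74))*i: a pole of order 2; residue -((335/10952)*sqrt(74))*i.
At (-1/5) + ((1/5)*sqrt(74))*i: a pole of order 2; residue ((335/10952)*sqrt(74))*i.
At 12/5: an algebraic (square-root) branch point.


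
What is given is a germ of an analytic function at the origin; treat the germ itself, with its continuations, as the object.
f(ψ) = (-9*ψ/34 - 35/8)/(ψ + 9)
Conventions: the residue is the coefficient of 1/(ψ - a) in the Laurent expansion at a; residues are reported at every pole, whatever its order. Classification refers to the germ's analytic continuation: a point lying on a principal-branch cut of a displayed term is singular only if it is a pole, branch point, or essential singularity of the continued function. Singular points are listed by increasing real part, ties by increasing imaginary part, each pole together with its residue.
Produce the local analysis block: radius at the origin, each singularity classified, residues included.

Radius of convergence at 0: 9.
At -9: a pole of order 1; residue -271/136.

Denominator factor (ψ + 9): pole of order 1 at -9, modulus 9.
The radius of convergence is the smallest modulus among the singular points: 9.
At the order-1 pole -9 set g(ψ) = (ψ - (-9))*f(ψ) = -9*ψ/34 - 35/8.
Simple pole: residue = g(a) at a = -9, which is -271/136.


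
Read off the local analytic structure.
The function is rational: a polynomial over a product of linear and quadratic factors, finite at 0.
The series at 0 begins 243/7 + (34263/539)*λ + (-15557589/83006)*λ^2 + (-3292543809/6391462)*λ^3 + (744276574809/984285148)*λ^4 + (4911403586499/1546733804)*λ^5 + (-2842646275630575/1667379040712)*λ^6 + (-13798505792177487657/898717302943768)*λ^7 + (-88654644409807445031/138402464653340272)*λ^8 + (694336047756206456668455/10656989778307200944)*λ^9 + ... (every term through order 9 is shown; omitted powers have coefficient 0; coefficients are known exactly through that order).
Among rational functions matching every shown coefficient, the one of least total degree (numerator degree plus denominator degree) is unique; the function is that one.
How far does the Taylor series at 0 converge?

No rational of total degree below 8 reproduces all 10 coefficients; solving the [0/8] Pade equations on them gives f(λ) = -6/(7*(λ**2 - λ/7 + 1/3)**3*(λ**2 + 4*λ/11 - 2/3)), whose expansion matches every shown term.
Denominator factor (λ**2 - λ/7 + 1/3)^3: discriminant -193/147, complex-conjugate roots (1/14) + ((1/42)*sqrt(579))*i and (1/14) - ((1/42)*sqrt(579))*i; poles of order 3, moduli (1/3)*sqrt(3) and (1/3)*sqrt(3).
Denominator factor (λ**2 + 4*λ/11 - 2/3): discriminant 1016/363, real irrational roots -2/11 + (1/33)*sqrt(762) and -2/11 - (1/33)*sqrt(762); poles of order 1, moduli -2/11 + (1/33)*sqrt(762) and 2/11 + (1/33)*sqrt(762).
The radius of convergence is the smallest modulus among the singular points: (1/3)*sqrt(3).

The radius of convergence is (1/3)*sqrt(3).


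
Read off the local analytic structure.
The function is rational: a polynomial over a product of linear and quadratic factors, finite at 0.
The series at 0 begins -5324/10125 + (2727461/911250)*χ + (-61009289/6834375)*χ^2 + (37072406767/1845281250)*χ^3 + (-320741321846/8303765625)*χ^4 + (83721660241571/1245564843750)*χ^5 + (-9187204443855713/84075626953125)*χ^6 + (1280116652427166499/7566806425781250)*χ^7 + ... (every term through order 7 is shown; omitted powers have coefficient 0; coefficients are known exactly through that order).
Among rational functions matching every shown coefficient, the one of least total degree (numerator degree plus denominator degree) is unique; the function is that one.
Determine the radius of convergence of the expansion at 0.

No rational of total degree below 5 reproduces all 8 coefficients; solving the [1/4] Pade equations on them gives f(χ) = (29*χ/32 - 11/20)/((χ + 9/11)**2*(χ + 5/4)**2), whose expansion matches every shown term.
Denominator factor (χ + 5/4)^2: pole of order 2 at -5/4, modulus 5/4.
Denominator factor (χ + 9/11)^2: pole of order 2 at -9/11, modulus 9/11.
The radius of convergence is the smallest modulus among the singular points: 9/11.

The radius of convergence is 9/11.


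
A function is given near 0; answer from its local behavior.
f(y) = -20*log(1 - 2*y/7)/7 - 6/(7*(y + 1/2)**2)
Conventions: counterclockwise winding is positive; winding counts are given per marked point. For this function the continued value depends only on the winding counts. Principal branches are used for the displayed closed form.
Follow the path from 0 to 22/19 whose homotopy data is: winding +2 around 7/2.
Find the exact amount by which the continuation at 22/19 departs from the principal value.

The rational part is single-valued and drops out of the difference; each branch term changes only by its own monodromy.
(-20/7)*log(1 - y/(7/2)): each positive loop around 7/2 adds 2*pi*i to the log, so winding +2 contributes (-20/7)*(2)*2*pi*i = -(80/7)*pi*i.
Summing the contributions at y = 22/19 gives -(80/7)*pi*i.

Continued minus principal equals -(80/7)*pi*i.


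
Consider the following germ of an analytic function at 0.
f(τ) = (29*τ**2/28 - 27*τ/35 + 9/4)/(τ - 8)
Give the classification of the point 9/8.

The point is a regular point.

Denominator factors: τ - 8 = -55/8 at τ = 9/8 — none vanishes.
So the germ continues analytically to 9/8.


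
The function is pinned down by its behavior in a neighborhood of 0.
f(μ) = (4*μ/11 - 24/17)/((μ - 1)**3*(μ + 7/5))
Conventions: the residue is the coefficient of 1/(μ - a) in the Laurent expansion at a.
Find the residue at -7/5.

At the order-1 pole -7/5 set g(μ) = (μ - (-7/5))*f(μ) = (4*μ/11 - 24/17)/(μ - 1)**3.
Simple pole: residue = g(a) at a = -7/5, which is 11225/80784.

The residue is 11225/80784.


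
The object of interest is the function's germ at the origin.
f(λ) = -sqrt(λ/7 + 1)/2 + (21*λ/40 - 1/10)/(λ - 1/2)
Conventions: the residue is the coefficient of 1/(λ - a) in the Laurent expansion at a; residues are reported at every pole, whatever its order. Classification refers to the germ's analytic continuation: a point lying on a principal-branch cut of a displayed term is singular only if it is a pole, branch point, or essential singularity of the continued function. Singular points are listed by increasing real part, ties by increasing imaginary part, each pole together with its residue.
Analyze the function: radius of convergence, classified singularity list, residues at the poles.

Radius of convergence at 0: 1/2.
At -7: an algebraic (square-root) branch point.
At 1/2: a pole of order 1; residue 13/80.

Denominator factor (λ - 1/2): pole of order 1 at 1/2, modulus 1/2.
Branch term (-1/2)*sqrt(1 - λ/(-7)): its argument vanishes at λ = -7, a square-root branch point, modulus 7.
The radius of convergence is the smallest modulus among the singular points: 1/2.
The branch term is analytic at 1/2 and contributes nothing to the residue; only the rational part matters.
At the order-1 pole 1/2 set g(λ) = (λ - (1/2))*(rational part) = 21*λ/40 - 1/10.
Simple pole: residue = g(a) at a = 1/2, which is 13/80.
List the singular points by increasing real part (a conjugate pair: the negative imaginary part first).


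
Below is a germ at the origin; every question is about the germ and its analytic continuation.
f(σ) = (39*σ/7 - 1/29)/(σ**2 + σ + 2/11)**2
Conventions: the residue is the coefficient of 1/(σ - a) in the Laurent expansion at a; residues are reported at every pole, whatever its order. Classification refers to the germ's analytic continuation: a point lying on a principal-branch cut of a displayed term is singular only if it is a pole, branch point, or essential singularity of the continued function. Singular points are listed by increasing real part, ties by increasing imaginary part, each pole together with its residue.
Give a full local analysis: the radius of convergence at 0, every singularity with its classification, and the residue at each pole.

Denominator factor (σ**2 + σ + 2/11)^2: discriminant 3/11, real irrational roots -1/2 + (1/22)*sqrt(33) and -1/2 - (1/22)*sqrt(33); poles of order 2, moduli 1/2 - (1/22)*sqrt(33) and 1/2 + (1/22)*sqrt(33).
The radius of convergence is the smallest modulus among the singular points: 1/2 - (1/22)*sqrt(33).
The factor σ**2 + σ + 2/11 splits as (σ - a)(σ - a') with a = -1/2 - (1/22)*sqrt(33), a' = -1/2 + (1/22)*sqrt(33). At the order-2 pole a set g(σ) = (σ - a)^2*f(σ) = [39*σ/7 - 1/29] / (σ - a')^2.
Order-2 pole: residue = g'(a); g'(-1/2 - (1/22)*sqrt(33)) = -(12595/1827)*sqrt(33), so the residue is -(12595/1827)*sqrt(33).
The factor σ**2 + σ + 2/11 splits as (σ - a)(σ - a') with a = -1/2 + (1/22)*sqrt(33), a' = -1/2 - (1/22)*sqrt(33). At the order-2 pole a set g(σ) = (σ - a)^2*f(σ) = [39*σ/7 - 1/29] / (σ - a')^2.
Order-2 pole: residue = g'(a); g'(-1/2 + (1/22)*sqrt(33)) = (12595/1827)*sqrt(33), so the residue is (12595/1827)*sqrt(33).
List the singular points by increasing real part (a conjugate pair: the negative imaginary part first).

Radius of convergence at 0: 1/2 - (1/22)*sqrt(33).
At -1/2 - (1/22)*sqrt(33): a pole of order 2; residue -(12595/1827)*sqrt(33).
At -1/2 + (1/22)*sqrt(33): a pole of order 2; residue (12595/1827)*sqrt(33).


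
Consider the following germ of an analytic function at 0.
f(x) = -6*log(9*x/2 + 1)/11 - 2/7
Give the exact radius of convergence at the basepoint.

The radius of convergence is 2/9.

Branch term (-6/11)*log(1 - x/(-2/9)): its argument vanishes at x = -2/9, a logarithmic branch point, modulus 2/9.
The radius of convergence is the smallest modulus among the singular points: 2/9.


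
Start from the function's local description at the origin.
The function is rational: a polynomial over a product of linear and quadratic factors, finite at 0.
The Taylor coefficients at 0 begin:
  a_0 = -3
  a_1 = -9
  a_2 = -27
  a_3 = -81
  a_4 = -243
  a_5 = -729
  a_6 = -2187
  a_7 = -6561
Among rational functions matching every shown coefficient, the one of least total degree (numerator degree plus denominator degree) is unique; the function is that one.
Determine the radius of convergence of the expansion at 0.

No rational of total degree below 1 reproduces all 8 coefficients; solving the [0/1] Pade equations on them gives f(κ) = 1/(κ - 1/3), whose expansion matches every shown term.
Denominator factor (κ - 1/3): pole of order 1 at 1/3, modulus 1/3.
The radius of convergence is the smallest modulus among the singular points: 1/3.

The radius of convergence is 1/3.


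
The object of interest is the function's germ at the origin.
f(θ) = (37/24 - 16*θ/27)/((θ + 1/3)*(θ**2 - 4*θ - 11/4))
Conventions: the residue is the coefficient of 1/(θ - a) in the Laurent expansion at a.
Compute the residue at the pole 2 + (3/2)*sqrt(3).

The residue is 1127/1692 - (3131/7614)*sqrt(3).

The factor θ**2 - 4*θ - 11/4 splits as (θ - a)(θ - a') with a = 2 + (3/2)*sqrt(3), a' = 2 - (3/2)*sqrt(3). At the order-1 pole a set g(θ) = (θ - a)*f(θ) = [(37/24 - 16*θ/27)/(θ + 1/3)] / (θ - a').
Simple pole: residue = g(a) at a = 2 + (3/2)*sqrt(3), which is 1127/1692 - (3131/7614)*sqrt(3).


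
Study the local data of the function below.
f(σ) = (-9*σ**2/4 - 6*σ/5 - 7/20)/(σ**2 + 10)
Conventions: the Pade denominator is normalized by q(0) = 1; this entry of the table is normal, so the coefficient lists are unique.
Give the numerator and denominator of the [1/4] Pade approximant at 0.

The Pade approximant has numerator coefficients [-7/200, -321912/3112225]; denominator coefficients [1, -58920/124489, -5858261/1244890, 2424108/124489, -9090405/248978].

Taylor coefficients needed (expand at 0): a_0 = -7/200, a_1 = -3/25, a_2 = -443/2000, a_3 = 3/250, a_4 = 443/20000, a_5 = -3/2500.
Write the denominator as Q(σ) = 1 + q1*σ + q2*σ^2 + q3*σ^3 + q4*σ^4. Requiring Q*f - P = O(σ^6) with deg P <= 1 kills the coefficients of σ^2..σ^5 in Q*f:
  σ^2: a_2 + q1*a_1 + q2*a_0 = 0, i.e. -443/2000 + (-3/25)*q1 + (-7/200)*q2 = 0.
  σ^3: a_3 + q1*a_2 + q2*a_1 + q3*a_0 = 0, i.e. 3/250 + (-443/2000)*q1 + (-3/25)*q2 + (-7/200)*q3 = 0.
  σ^4: a_4 + q1*a_3 + q2*a_2 + q3*a_1 + q4*a_0 = 0, i.e. 443/20000 + (3/250)*q1 + (-443/2000)*q2 + (-3/25)*q3 + (-7/200)*q4 = 0.
  σ^5: a_5 + q1*a_4 + q2*a_3 + q3*a_2 + q4*a_1 = 0, i.e. -3/2500 + (443/20000)*q1 + (3/250)*q2 + (-443/2000)*q3 + (-3/25)*q4 = 0.
Solving this linear system: q1 = -58920/124489, q2 = -5858261/1244890, q3 = 2424108/124489, q4 = -9090405/248978.
The numerator is Q*f truncated at degree 1: P0 = a_0 = -7/200; P1 = a_1 + q1*a_0 = -321912/3112225.


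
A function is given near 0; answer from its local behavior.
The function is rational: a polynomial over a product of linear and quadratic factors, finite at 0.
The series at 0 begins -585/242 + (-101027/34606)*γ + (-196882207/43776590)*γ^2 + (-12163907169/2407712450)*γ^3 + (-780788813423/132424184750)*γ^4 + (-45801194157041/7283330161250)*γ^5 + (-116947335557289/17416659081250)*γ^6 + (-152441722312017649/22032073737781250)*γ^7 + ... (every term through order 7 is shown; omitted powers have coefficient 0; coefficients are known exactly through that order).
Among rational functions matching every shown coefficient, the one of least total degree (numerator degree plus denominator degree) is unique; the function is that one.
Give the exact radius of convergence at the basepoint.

The radius of convergence is 11/10.

No rational of total degree below 5 reproduces all 8 coefficients; solving the [2/3] Pade equations on them gives f(γ) = (-14*γ**2/23 + 2*γ/39 - 39/8)/((γ - 11/10)**2*(γ + 5/3)), whose expansion matches every shown term.
Denominator factor (γ + 5/3): pole of order 1 at -5/3, modulus 5/3.
Denominator factor (γ - 11/10)^2: pole of order 2 at 11/10, modulus 11/10.
The radius of convergence is the smallest modulus among the singular points: 11/10.


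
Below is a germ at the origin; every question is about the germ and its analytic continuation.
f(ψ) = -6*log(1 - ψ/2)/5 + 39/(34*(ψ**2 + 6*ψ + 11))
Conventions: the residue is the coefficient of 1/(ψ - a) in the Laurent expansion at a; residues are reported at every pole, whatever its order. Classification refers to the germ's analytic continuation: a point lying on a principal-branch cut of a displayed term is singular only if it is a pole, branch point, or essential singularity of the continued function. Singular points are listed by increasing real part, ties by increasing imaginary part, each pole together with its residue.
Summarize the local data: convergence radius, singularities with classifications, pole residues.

Denominator factor (ψ**2 + 6*ψ + 11): discriminant -8, complex-conjugate roots (-3) + (sqrt(2))*i and (-3) - (sqrt(2))*i; poles of order 1, moduli sqrt(11) and sqrt(11).
Branch term (-6/5)*log(1 - ψ/(2)): its argument vanishes at ψ = 2, a logarithmic branch point, modulus 2.
The radius of convergence is the smallest modulus among the singular points: 2.
The branch term is analytic at (-3) - (sqrt(2))*i and contributes nothing to the residue; only the rational part matters.
The factor ψ**2 + 6*ψ + 11 splits as (ψ - a)(ψ - a') with a = (-3) - (sqrt(2))*i, a' = (-3) + (sqrt(2))*i. At the order-1 pole a set g(ψ) = (ψ - a)*(rational part) = [39/34] / (ψ - a').
Simple pole: residue = g(a) at a = (-3) - (sqrt(2))*i, which is ((39/136)*sqrt(2))*i.
The branch term is analytic at (-3) + (sqrt(2))*i and contributes nothing to the residue; only the rational part matters.
The factor ψ**2 + 6*ψ + 11 splits as (ψ - a)(ψ - a') with a = (-3) + (sqrt(2))*i, a' = (-3) - (sqrt(2))*i. At the order-1 pole a set g(ψ) = (ψ - a)*(rational part) = [39/34] / (ψ - a').
Simple pole: residue = g(a) at a = (-3) + (sqrt(2))*i, which is -((39/136)*sqrt(2))*i.
List the singular points by increasing real part (a conjugate pair: the negative imaginary part first).

Radius of convergence at 0: 2.
At (-3) - (sqrt(2))*i: a pole of order 1; residue ((39/136)*sqrt(2))*i.
At (-3) + (sqrt(2))*i: a pole of order 1; residue -((39/136)*sqrt(2))*i.
At 2: a logarithmic branch point.


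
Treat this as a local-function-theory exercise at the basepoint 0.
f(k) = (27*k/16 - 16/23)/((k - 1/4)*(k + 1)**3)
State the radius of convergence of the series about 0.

The radius of convergence is 1/4.

Denominator factor (k + 1)^3: pole of order 3 at -1, modulus 1.
Denominator factor (k - 1/4): pole of order 1 at 1/4, modulus 1/4.
The radius of convergence is the smallest modulus among the singular points: 1/4.


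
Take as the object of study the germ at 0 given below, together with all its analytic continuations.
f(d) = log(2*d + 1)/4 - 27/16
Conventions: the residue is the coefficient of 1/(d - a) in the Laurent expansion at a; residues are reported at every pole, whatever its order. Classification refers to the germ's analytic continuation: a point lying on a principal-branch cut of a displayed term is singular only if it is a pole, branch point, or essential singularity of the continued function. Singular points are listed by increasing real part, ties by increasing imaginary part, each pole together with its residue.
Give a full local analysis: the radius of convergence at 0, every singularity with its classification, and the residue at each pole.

Radius of convergence at 0: 1/2.
At -1/2: a logarithmic branch point.

Branch term (1/4)*log(1 - d/(-1/2)): its argument vanishes at d = -1/2, a logarithmic branch point, modulus 1/2.
The radius of convergence is the smallest modulus among the singular points: 1/2.


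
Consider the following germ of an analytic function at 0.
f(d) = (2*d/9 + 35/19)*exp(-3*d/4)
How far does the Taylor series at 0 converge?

The factor exp(-3*d/4) is entire and contributes no finite singular point.
The polynomial part has no poles.
No finite singular points: the Taylor series at 0 converges everywhere.

The radius of convergence is infinite.


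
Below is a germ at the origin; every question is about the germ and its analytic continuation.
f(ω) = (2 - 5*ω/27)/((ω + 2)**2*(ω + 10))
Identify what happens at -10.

The denominator factor ω + 10 vanishes at -10 and appears to the power 1; the numerator there equals 104/27, nonzero, and no other factor vanishes.
Hence a pole whose order is the multiplicity, 1.

The point is a pole of order 1.


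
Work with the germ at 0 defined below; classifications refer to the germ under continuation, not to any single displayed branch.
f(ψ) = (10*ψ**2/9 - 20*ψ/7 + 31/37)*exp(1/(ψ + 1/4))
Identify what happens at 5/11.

There is no denominator, hence no pole anywhere.
The essential point of exp(1/(ψ - (-1/4))) is -1/4, not 5/11.
So the germ continues analytically to 5/11.

The point is a regular point.


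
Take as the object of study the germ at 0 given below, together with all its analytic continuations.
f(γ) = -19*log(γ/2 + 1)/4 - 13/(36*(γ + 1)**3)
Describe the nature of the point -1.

The point is a pole of order 3.

The denominator factor γ + 1 vanishes at -1 and appears to the power 3; the numerator there equals -13/36, nonzero, and no other factor vanishes.
The branch terms are analytic at this point.
Hence a pole whose order is the multiplicity, 3.


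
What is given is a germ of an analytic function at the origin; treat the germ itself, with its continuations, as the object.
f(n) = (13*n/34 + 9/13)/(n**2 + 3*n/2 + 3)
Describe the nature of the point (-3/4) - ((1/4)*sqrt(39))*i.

The denominator factor n**2 + 3*n/2 + 3 vanishes at (-3/4) - ((1/4)*sqrt(39))*i and appears to the power 1; the numerator there equals (717/1768) - ((13/136)*sqrt(39))*i, nonzero, and no other factor vanishes.
Hence a pole whose order is the multiplicity, 1.

The point is a pole of order 1.


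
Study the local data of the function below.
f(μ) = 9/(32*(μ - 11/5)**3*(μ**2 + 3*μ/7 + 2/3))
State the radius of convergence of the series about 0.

Denominator factor (μ - 11/5)^3: pole of order 3 at 11/5, modulus 11/5.
Denominator factor (μ**2 + 3*μ/7 + 2/3): discriminant -365/147, complex-conjugate roots (-3/14) + ((1/42)*sqrt(1095))*i and (-3/14) - ((1/42)*sqrt(1095))*i; poles of order 1, moduli (1/3)*sqrt(6) and (1/3)*sqrt(6).
The radius of convergence is the smallest modulus among the singular points: (1/3)*sqrt(6).

The radius of convergence is (1/3)*sqrt(6).


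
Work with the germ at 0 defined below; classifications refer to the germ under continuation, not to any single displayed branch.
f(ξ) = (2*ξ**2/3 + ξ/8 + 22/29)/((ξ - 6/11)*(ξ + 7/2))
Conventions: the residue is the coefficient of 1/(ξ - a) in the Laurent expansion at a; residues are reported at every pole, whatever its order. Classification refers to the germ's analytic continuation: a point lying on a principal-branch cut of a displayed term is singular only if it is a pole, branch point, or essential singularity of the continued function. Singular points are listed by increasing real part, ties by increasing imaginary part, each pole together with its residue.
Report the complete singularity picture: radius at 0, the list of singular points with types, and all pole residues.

Denominator factor (ξ - 6/11): pole of order 1 at 6/11, modulus 6/11.
Denominator factor (ξ + 7/2): pole of order 1 at -7/2, modulus 7/2.
The radius of convergence is the smallest modulus among the singular points: 6/11.
At the order-1 pole -7/2 set g(ξ) = (ξ - (-7/2))*f(ξ) = (2*ξ**2/3 + ξ/8 + 22/29)/(ξ - 6/11).
Simple pole: residue = g(a) at a = -7/2, which is -129965/61944.
At the order-1 pole 6/11 set g(ξ) = (ξ - (6/11))*f(ξ) = (2*ξ**2/3 + ξ/8 + 22/29)/(ξ + 7/2).
Simple pole: residue = g(a) at a = 6/11, which is 14389/56782.
List the singular points by increasing real part (a conjugate pair: the negative imaginary part first).

Radius of convergence at 0: 6/11.
At -7/2: a pole of order 1; residue -129965/61944.
At 6/11: a pole of order 1; residue 14389/56782.


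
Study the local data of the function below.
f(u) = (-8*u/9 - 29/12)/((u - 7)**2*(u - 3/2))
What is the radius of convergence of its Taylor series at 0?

The radius of convergence is 3/2.

Denominator factor (u - 7)^2: pole of order 2 at 7, modulus 7.
Denominator factor (u - 3/2): pole of order 1 at 3/2, modulus 3/2.
The radius of convergence is the smallest modulus among the singular points: 3/2.


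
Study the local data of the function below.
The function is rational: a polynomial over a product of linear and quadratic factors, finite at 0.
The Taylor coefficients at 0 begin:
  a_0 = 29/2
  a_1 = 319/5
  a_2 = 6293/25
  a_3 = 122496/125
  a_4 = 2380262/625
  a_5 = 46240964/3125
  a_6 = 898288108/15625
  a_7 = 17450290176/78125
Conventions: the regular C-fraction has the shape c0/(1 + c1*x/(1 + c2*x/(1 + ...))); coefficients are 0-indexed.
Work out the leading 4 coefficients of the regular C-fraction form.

The regular C-fraction coefficients are [29/2, -22/5, 5/11, -5/11].

Taylor coefficients (read off): a_0 = 29/2, a_1 = 319/5, a_2 = 6293/25, a_3 = 122496/125.
c0 = a_0 = 29/2. Peel one level at a time: if S = 1 + c*x/S' with S'(0) = 1, then c is the x-coefficient of S and S' = c*x/(S - 1).
S_1 = c0/f = 1 + (-22/5)*x + (2)*x^2 + ...; c1 = -22/5.
S_2 = c1*x/(S_1 - 1) = 1 + (5/11)*x + (25/121)*x^2 + ...; c2 = 5/11.
S_3 = c2*x/(S_2 - 1) = 1 + (-5/11)*x + ...; c3 = -5/11.


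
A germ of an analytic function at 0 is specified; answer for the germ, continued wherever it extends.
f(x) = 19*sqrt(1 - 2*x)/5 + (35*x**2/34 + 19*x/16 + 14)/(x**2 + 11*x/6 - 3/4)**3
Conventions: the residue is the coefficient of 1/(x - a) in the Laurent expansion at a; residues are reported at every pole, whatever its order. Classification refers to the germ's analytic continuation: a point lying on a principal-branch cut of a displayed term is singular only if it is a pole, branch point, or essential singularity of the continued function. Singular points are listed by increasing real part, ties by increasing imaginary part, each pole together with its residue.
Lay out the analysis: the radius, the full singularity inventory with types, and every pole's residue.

Radius of convergence at 0: -11/12 + (1/12)*sqrt(229).
At -11/12 - (1/12)*sqrt(229): a pole of order 3; residue -(10494009/204152813)*sqrt(229).
At -11/12 + (1/12)*sqrt(229): a pole of order 3; residue (10494009/204152813)*sqrt(229).
At 1/2: an algebraic (square-root) branch point.

Denominator factor (x**2 + 11*x/6 - 3/4)^3: discriminant 229/36, real irrational roots -11/12 + (1/12)*sqrt(229) and -11/12 - (1/12)*sqrt(229); poles of order 3, moduli -11/12 + (1/12)*sqrt(229) and 11/12 + (1/12)*sqrt(229).
Branch term (19/5)*sqrt(1 - x/(1/2)): its argument vanishes at x = 1/2, a square-root branch point, modulus 1/2.
The radius of convergence is the smallest modulus among the singular points: -11/12 + (1/12)*sqrt(229).
The branch term is analytic at -11/12 - (1/12)*sqrt(229) and contributes nothing to the residue; only the rational part matters.
The factor x**2 + 11*x/6 - 3/4 splits as (x - a)(x - a') with a = -11/12 - (1/12)*sqrt(229), a' = -11/12 + (1/12)*sqrt(229). At the order-3 pole a set g(x) = (x - a)^3*(rational part) = [35*x**2/34 + 19*x/16 + 14] / (x - a')^3.
Order-3 pole: residue = g''(a)/2; g''(-11/12 - (1/12)*sqrt(229)) = -(20988018/204152813)*sqrt(229), so the residue is -(10494009/204152813)*sqrt(229).
The branch term is analytic at -11/12 + (1/12)*sqrt(229) and contributes nothing to the residue; only the rational part matters.
The factor x**2 + 11*x/6 - 3/4 splits as (x - a)(x - a') with a = -11/12 + (1/12)*sqrt(229), a' = -11/12 - (1/12)*sqrt(229). At the order-3 pole a set g(x) = (x - a)^3*(rational part) = [35*x**2/34 + 19*x/16 + 14] / (x - a')^3.
Order-3 pole: residue = g''(a)/2; g''(-11/12 + (1/12)*sqrt(229)) = (20988018/204152813)*sqrt(229), so the residue is (10494009/204152813)*sqrt(229).
List the singular points by increasing real part (a conjugate pair: the negative imaginary part first).


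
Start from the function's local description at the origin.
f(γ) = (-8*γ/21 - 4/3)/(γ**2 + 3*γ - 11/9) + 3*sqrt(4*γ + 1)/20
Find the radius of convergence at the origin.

Denominator factor (γ**2 + 3*γ - 11/9): discriminant 125/9, real irrational roots -3/2 + (5/6)*sqrt(5) and -3/2 - (5/6)*sqrt(5); poles of order 1, moduli -3/2 + (5/6)*sqrt(5) and 3/2 + (5/6)*sqrt(5).
Branch term (3/20)*sqrt(1 - γ/(-1/4)): its argument vanishes at γ = -1/4, a square-root branch point, modulus 1/4.
The radius of convergence is the smallest modulus among the singular points: 1/4.

The radius of convergence is 1/4.


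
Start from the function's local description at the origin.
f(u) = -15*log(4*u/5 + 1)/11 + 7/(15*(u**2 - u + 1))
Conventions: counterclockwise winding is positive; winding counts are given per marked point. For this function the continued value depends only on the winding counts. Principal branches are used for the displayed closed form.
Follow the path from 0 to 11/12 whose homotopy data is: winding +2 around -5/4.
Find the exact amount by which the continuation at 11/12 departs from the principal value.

The rational part is single-valued and drops out of the difference; each branch term changes only by its own monodromy.
(-15/11)*log(1 - u/(-5/4)): each positive loop around -5/4 adds 2*pi*i to the log, so winding +2 contributes (-15/11)*(2)*2*pi*i = -(60/11)*pi*i.
Summing the contributions at u = 11/12 gives -(60/11)*pi*i.

Continued minus principal equals -(60/11)*pi*i.


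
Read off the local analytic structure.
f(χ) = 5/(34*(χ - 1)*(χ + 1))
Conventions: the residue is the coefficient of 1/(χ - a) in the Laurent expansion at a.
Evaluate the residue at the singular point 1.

At the order-1 pole 1 set g(χ) = (χ - (1))*f(χ) = 5/(34*(χ + 1)).
Simple pole: residue = g(a) at a = 1, which is 5/68.

The residue is 5/68.


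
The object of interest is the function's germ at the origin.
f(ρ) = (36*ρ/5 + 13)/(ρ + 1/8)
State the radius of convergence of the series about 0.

The radius of convergence is 1/8.

Denominator factor (ρ + 1/8): pole of order 1 at -1/8, modulus 1/8.
The radius of convergence is the smallest modulus among the singular points: 1/8.


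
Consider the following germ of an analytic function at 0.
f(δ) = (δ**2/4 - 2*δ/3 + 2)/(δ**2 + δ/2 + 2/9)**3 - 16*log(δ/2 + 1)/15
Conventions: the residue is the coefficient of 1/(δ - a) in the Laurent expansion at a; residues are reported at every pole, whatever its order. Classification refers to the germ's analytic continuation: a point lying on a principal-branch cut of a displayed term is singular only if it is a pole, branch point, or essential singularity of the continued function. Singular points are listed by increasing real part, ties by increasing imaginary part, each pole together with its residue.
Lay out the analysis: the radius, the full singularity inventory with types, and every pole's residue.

Radius of convergence at 0: (1/3)*sqrt(2).
At -2: a logarithmic branch point.
At (-1/4) - ((1/12)*sqrt(23))*i: a pole of order 3; residue ((102438/12167)*sqrt(23))*i.
At (-1/4) + ((1/12)*sqrt(23))*i: a pole of order 3; residue -((102438/12167)*sqrt(23))*i.

Denominator factor (δ**2 + δ/2 + 2/9)^3: discriminant -23/36, complex-conjugate roots (-1/4) + ((1/12)*sqrt(23))*i and (-1/4) - ((1/12)*sqrt(23))*i; poles of order 3, moduli (1/3)*sqrt(2) and (1/3)*sqrt(2).
Branch term (-16/15)*log(1 - δ/(-2)): its argument vanishes at δ = -2, a logarithmic branch point, modulus 2.
The radius of convergence is the smallest modulus among the singular points: (1/3)*sqrt(2).
The branch term is analytic at (-1/4) - ((1/12)*sqrt(23))*i and contributes nothing to the residue; only the rational part matters.
The factor δ**2 + δ/2 + 2/9 splits as (δ - a)(δ - a') with a = (-1/4) - ((1/12)*sqrt(23))*i, a' = (-1/4) + ((1/12)*sqrt(23))*i. At the order-3 pole a set g(δ) = (δ - a)^3*(rational part) = [δ**2/4 - 2*δ/3 + 2] / (δ - a')^3.
Order-3 pole: residue = g''(a)/2; g''((-1/4) - ((1/12)*sqrt(23))*i) = ((204876/12167)*sqrt(23))*i, so the residue is ((102438/12167)*sqrt(23))*i.
The branch term is analytic at (-1/4) + ((1/12)*sqrt(23))*i and contributes nothing to the residue; only the rational part matters.
The factor δ**2 + δ/2 + 2/9 splits as (δ - a)(δ - a') with a = (-1/4) + ((1/12)*sqrt(23))*i, a' = (-1/4) - ((1/12)*sqrt(23))*i. At the order-3 pole a set g(δ) = (δ - a)^3*(rational part) = [δ**2/4 - 2*δ/3 + 2] / (δ - a')^3.
Order-3 pole: residue = g''(a)/2; g''((-1/4) + ((1/12)*sqrt(23))*i) = -((204876/12167)*sqrt(23))*i, so the residue is -((102438/12167)*sqrt(23))*i.
List the singular points by increasing real part (a conjugate pair: the negative imaginary part first).


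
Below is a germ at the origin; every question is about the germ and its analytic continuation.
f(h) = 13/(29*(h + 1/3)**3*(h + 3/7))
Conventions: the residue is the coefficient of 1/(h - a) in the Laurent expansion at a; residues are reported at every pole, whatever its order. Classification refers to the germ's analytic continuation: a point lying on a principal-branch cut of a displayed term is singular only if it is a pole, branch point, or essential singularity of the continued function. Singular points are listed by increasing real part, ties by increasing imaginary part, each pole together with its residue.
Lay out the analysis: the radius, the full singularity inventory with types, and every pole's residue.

Radius of convergence at 0: 1/3.
At -3/7: a pole of order 1; residue -120393/232.
At -1/3: a pole of order 3; residue 120393/232.

Denominator factor (h + 1/3)^3: pole of order 3 at -1/3, modulus 1/3.
Denominator factor (h + 3/7): pole of order 1 at -3/7, modulus 3/7.
The radius of convergence is the smallest modulus among the singular points: 1/3.
At the order-1 pole -3/7 set g(h) = (h - (-3/7))*f(h) = 13/(29*(h + 1/3)**3).
Simple pole: residue = g(a) at a = -3/7, which is -120393/232.
At the order-3 pole -1/3 set g(h) = (h - (-1/3))^3*f(h) = 13/(29*(h + 3/7)).
Order-3 pole: residue = g''(a)/2; g''(-1/3) = 120393/116, so the residue is 120393/232.
List the singular points by increasing real part (a conjugate pair: the negative imaginary part first).


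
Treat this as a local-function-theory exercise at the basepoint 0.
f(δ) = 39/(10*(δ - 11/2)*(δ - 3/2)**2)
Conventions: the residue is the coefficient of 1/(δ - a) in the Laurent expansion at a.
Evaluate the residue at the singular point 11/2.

At the order-1 pole 11/2 set g(δ) = (δ - (11/2))*f(δ) = 39/(10*(δ - 3/2)**2).
Simple pole: residue = g(a) at a = 11/2, which is 39/160.

The residue is 39/160.


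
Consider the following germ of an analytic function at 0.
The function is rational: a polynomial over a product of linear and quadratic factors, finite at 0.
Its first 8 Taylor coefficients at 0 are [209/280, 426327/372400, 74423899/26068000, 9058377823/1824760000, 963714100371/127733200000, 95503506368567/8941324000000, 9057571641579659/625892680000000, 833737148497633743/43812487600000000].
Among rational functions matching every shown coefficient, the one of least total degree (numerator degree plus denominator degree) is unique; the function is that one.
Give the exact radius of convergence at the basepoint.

The radius of convergence is 7/8.

No rational of total degree below 4 reproduces all 8 coefficients; solving the [2/2] Pade equations on them gives f(γ) = (39*γ**2/40 - 8*γ/19 + 19/32)/((γ - 10/11)*(γ - 7/8)), whose expansion matches every shown term.
Denominator factor (γ - 10/11): pole of order 1 at 10/11, modulus 10/11.
Denominator factor (γ - 7/8): pole of order 1 at 7/8, modulus 7/8.
The radius of convergence is the smallest modulus among the singular points: 7/8.


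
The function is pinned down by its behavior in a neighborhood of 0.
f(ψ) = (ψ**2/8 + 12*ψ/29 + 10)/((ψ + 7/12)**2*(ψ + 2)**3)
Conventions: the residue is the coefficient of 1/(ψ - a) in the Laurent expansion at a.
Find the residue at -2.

At the order-3 pole -2 set g(ψ) = (ψ - (-2))^3*f(ψ) = (ψ**2/8 + 12*ψ/29 + 10)/(ψ + 7/12)**2.
Order-3 pole: residue = g''(a)/2; g''(-2) = 2053332/142477, so the residue is 1026666/142477.

The residue is 1026666/142477.


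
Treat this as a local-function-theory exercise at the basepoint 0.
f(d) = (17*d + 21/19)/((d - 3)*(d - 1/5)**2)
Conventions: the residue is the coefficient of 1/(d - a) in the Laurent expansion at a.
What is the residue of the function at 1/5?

The residue is -12375/1862.

At the order-2 pole 1/5 set g(d) = (d - (1/5))^2*f(d) = (17*d + 21/19)/(d - 3).
Order-2 pole: residue = g'(a); g'(1/5) = -12375/1862, so the residue is -12375/1862.


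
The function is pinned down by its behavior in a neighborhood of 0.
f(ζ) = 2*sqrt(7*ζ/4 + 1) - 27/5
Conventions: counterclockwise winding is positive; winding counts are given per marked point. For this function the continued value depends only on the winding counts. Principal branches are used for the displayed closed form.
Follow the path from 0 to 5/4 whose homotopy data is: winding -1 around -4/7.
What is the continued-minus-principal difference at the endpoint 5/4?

Continued minus principal equals -sqrt(51).

The rational part is single-valued and drops out of the difference; each branch term changes only by its own monodromy.
(2)*sqrt(1 - ζ/(-4/7)): winding -1 is odd, the square root flips sign, contributing -2*(2)*sqrt(1 - (5/4)/(-4/7)) = -2*(2)*sqrt(51/16) = -sqrt(51).
Summing the contributions at ζ = 5/4 gives -sqrt(51).


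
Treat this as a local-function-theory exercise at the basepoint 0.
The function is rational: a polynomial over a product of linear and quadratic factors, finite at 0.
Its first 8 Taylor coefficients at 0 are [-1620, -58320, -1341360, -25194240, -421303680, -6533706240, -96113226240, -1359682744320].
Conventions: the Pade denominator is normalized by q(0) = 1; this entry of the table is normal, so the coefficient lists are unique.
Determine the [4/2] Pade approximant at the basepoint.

The Pade approximant has numerator coefficients [-1620, -109719360/6577, -779751360/6577, -4339474560/6577, -15853008960/6577]; denominator coefficients [1, -169044/6577, 1121156/6577].

Taylor coefficients needed (read off): a_0 = -1620, a_1 = -58320, a_2 = -1341360, a_3 = -25194240, a_4 = -421303680, a_5 = -6533706240, a_6 = -96113226240.
Write the denominator as Q(τ) = 1 + q1*τ + q2*τ^2. Requiring Q*f - P = O(τ^7) with deg P <= 4 kills the coefficients of τ^5..τ^6 in Q*f:
  τ^5: a_5 + q1*a_4 + q2*a_3 = 0, i.e. -6533706240 + (-421303680)*q1 + (-25194240)*q2 = 0.
  τ^6: a_6 + q1*a_5 + q2*a_4 = 0, i.e. -96113226240 + (-6533706240)*q1 + (-421303680)*q2 = 0.
Solving this linear system: q1 = -169044/6577, q2 = 1121156/6577.
The numerator is Q*f truncated at degree 4: P0 = a_0 = -1620; P1 = a_1 + q1*a_0 = -109719360/6577; P2 = a_2 + q1*a_1 + q2*a_0 = -779751360/6577; P3 = a_3 + q1*a_2 + q2*a_1 = -4339474560/6577; P4 = a_4 + q1*a_3 + q2*a_2 = -15853008960/6577.


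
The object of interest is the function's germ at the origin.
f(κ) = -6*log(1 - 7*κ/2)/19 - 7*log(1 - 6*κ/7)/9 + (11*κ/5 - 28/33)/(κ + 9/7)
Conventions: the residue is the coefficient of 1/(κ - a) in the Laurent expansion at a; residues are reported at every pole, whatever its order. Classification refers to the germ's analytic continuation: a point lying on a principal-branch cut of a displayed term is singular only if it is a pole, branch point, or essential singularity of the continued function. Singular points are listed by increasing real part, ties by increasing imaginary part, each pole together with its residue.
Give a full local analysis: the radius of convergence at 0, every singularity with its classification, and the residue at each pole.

Radius of convergence at 0: 2/7.
At -9/7: a pole of order 1; residue -4247/1155.
At 2/7: a logarithmic branch point.
At 7/6: a logarithmic branch point.

Denominator factor (κ + 9/7): pole of order 1 at -9/7, modulus 9/7.
Branch term (-6/19)*log(1 - κ/(2/7)): its argument vanishes at κ = 2/7, a logarithmic branch point, modulus 2/7.
Branch term (-7/9)*log(1 - κ/(7/6)): its argument vanishes at κ = 7/6, a logarithmic branch point, modulus 7/6.
The radius of convergence is the smallest modulus among the singular points: 2/7.
The branch terms are analytic at -9/7 and contribute nothing to the residue; only the rational part matters.
At the order-1 pole -9/7 set g(κ) = (κ - (-9/7))*(rational part) = 11*κ/5 - 28/33.
Simple pole: residue = g(a) at a = -9/7, which is -4247/1155.
List the singular points by increasing real part (a conjugate pair: the negative imaginary part first).
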